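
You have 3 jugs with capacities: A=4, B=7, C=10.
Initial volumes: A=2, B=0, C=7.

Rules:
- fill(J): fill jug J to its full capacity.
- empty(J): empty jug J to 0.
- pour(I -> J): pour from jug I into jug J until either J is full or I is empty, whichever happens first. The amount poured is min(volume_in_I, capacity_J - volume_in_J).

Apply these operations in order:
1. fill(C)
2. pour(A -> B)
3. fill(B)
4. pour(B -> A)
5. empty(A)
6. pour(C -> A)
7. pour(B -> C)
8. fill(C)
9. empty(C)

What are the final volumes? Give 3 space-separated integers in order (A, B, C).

Answer: 4 0 0

Derivation:
Step 1: fill(C) -> (A=2 B=0 C=10)
Step 2: pour(A -> B) -> (A=0 B=2 C=10)
Step 3: fill(B) -> (A=0 B=7 C=10)
Step 4: pour(B -> A) -> (A=4 B=3 C=10)
Step 5: empty(A) -> (A=0 B=3 C=10)
Step 6: pour(C -> A) -> (A=4 B=3 C=6)
Step 7: pour(B -> C) -> (A=4 B=0 C=9)
Step 8: fill(C) -> (A=4 B=0 C=10)
Step 9: empty(C) -> (A=4 B=0 C=0)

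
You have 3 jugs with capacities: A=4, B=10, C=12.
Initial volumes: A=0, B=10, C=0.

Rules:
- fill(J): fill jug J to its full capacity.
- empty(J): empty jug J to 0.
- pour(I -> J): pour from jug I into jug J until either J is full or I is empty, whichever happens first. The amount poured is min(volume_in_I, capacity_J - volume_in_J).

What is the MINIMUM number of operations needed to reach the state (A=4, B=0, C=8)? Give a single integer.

Answer: 3

Derivation:
BFS from (A=0, B=10, C=0). One shortest path:
  1. empty(B) -> (A=0 B=0 C=0)
  2. fill(C) -> (A=0 B=0 C=12)
  3. pour(C -> A) -> (A=4 B=0 C=8)
Reached target in 3 moves.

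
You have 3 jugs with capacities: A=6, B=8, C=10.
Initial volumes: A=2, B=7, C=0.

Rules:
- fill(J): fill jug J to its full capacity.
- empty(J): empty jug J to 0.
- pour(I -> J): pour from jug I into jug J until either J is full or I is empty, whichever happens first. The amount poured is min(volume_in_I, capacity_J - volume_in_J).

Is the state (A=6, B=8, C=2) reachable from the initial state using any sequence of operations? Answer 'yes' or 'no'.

Answer: yes

Derivation:
BFS from (A=2, B=7, C=0):
  1. fill(B) -> (A=2 B=8 C=0)
  2. pour(A -> C) -> (A=0 B=8 C=2)
  3. fill(A) -> (A=6 B=8 C=2)
Target reached → yes.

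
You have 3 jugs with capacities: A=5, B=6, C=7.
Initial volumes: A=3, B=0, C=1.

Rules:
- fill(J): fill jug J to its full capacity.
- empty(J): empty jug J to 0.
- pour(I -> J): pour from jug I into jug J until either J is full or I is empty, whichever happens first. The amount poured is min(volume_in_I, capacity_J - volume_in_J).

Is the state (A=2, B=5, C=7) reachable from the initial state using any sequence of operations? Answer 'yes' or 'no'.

Answer: yes

Derivation:
BFS from (A=3, B=0, C=1):
  1. pour(A -> C) -> (A=0 B=0 C=4)
  2. fill(A) -> (A=5 B=0 C=4)
  3. pour(A -> B) -> (A=0 B=5 C=4)
  4. fill(A) -> (A=5 B=5 C=4)
  5. pour(A -> C) -> (A=2 B=5 C=7)
Target reached → yes.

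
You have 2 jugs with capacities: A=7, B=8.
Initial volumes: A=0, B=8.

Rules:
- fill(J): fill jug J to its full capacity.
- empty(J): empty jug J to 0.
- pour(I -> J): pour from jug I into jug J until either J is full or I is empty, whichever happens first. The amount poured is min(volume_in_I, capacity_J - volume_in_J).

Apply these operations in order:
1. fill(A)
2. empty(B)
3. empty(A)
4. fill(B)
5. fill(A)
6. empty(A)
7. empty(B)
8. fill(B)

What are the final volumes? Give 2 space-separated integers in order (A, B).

Step 1: fill(A) -> (A=7 B=8)
Step 2: empty(B) -> (A=7 B=0)
Step 3: empty(A) -> (A=0 B=0)
Step 4: fill(B) -> (A=0 B=8)
Step 5: fill(A) -> (A=7 B=8)
Step 6: empty(A) -> (A=0 B=8)
Step 7: empty(B) -> (A=0 B=0)
Step 8: fill(B) -> (A=0 B=8)

Answer: 0 8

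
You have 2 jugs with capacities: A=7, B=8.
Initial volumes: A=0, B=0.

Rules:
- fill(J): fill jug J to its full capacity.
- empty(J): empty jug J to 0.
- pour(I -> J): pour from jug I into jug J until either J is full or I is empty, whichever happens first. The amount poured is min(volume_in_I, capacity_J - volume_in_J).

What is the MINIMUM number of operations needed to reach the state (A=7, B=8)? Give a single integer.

Answer: 2

Derivation:
BFS from (A=0, B=0). One shortest path:
  1. fill(A) -> (A=7 B=0)
  2. fill(B) -> (A=7 B=8)
Reached target in 2 moves.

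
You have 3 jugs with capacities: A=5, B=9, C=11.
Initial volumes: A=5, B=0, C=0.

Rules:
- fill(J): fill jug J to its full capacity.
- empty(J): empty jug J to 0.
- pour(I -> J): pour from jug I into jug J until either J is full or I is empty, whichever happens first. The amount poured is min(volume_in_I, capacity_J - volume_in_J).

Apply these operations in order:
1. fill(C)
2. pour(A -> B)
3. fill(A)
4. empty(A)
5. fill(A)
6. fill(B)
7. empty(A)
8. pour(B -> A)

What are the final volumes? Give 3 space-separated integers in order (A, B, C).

Answer: 5 4 11

Derivation:
Step 1: fill(C) -> (A=5 B=0 C=11)
Step 2: pour(A -> B) -> (A=0 B=5 C=11)
Step 3: fill(A) -> (A=5 B=5 C=11)
Step 4: empty(A) -> (A=0 B=5 C=11)
Step 5: fill(A) -> (A=5 B=5 C=11)
Step 6: fill(B) -> (A=5 B=9 C=11)
Step 7: empty(A) -> (A=0 B=9 C=11)
Step 8: pour(B -> A) -> (A=5 B=4 C=11)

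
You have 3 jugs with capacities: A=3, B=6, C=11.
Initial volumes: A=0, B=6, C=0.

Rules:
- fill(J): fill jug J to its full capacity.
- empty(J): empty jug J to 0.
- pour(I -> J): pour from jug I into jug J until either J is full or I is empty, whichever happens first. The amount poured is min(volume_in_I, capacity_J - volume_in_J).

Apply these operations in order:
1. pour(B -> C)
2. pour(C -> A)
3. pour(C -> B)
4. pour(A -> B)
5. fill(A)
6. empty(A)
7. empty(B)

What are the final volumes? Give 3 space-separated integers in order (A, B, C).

Step 1: pour(B -> C) -> (A=0 B=0 C=6)
Step 2: pour(C -> A) -> (A=3 B=0 C=3)
Step 3: pour(C -> B) -> (A=3 B=3 C=0)
Step 4: pour(A -> B) -> (A=0 B=6 C=0)
Step 5: fill(A) -> (A=3 B=6 C=0)
Step 6: empty(A) -> (A=0 B=6 C=0)
Step 7: empty(B) -> (A=0 B=0 C=0)

Answer: 0 0 0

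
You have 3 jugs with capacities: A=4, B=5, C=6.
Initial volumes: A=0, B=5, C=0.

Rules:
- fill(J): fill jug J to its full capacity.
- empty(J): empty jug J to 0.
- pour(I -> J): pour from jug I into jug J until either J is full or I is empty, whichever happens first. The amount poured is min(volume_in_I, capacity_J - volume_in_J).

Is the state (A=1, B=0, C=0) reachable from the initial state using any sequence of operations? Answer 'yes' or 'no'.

BFS from (A=0, B=5, C=0):
  1. pour(B -> A) -> (A=4 B=1 C=0)
  2. empty(A) -> (A=0 B=1 C=0)
  3. pour(B -> A) -> (A=1 B=0 C=0)
Target reached → yes.

Answer: yes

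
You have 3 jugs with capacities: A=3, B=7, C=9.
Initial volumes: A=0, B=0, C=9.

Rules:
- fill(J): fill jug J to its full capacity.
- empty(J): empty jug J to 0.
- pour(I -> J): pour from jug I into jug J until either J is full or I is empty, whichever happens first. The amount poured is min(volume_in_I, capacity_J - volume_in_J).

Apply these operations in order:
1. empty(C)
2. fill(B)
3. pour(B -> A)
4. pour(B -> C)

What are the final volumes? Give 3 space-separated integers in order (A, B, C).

Step 1: empty(C) -> (A=0 B=0 C=0)
Step 2: fill(B) -> (A=0 B=7 C=0)
Step 3: pour(B -> A) -> (A=3 B=4 C=0)
Step 4: pour(B -> C) -> (A=3 B=0 C=4)

Answer: 3 0 4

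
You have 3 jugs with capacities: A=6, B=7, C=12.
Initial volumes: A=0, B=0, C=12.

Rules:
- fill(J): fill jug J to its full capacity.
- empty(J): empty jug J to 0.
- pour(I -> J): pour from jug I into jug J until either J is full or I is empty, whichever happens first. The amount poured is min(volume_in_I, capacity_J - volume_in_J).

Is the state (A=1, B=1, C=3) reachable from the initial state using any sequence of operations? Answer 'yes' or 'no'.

Answer: no

Derivation:
BFS explored all 398 reachable states.
Reachable set includes: (0,0,0), (0,0,1), (0,0,2), (0,0,3), (0,0,4), (0,0,5), (0,0,6), (0,0,7), (0,0,8), (0,0,9), (0,0,10), (0,0,11) ...
Target (A=1, B=1, C=3) not in reachable set → no.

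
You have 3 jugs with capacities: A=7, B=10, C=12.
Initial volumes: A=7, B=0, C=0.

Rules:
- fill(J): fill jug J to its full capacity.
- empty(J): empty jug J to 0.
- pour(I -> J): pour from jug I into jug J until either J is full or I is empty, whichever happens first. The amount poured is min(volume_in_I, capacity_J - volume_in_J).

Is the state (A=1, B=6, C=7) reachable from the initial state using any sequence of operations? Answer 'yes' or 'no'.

Answer: no

Derivation:
BFS explored all 550 reachable states.
Reachable set includes: (0,0,0), (0,0,1), (0,0,2), (0,0,3), (0,0,4), (0,0,5), (0,0,6), (0,0,7), (0,0,8), (0,0,9), (0,0,10), (0,0,11) ...
Target (A=1, B=6, C=7) not in reachable set → no.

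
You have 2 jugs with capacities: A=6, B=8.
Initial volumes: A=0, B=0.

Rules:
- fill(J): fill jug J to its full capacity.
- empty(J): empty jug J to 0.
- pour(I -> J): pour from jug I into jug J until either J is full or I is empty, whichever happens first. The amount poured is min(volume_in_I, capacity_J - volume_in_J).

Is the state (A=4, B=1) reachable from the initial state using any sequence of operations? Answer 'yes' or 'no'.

BFS explored all 14 reachable states.
Reachable set includes: (0,0), (0,2), (0,4), (0,6), (0,8), (2,0), (2,8), (4,0), (4,8), (6,0), (6,2), (6,4) ...
Target (A=4, B=1) not in reachable set → no.

Answer: no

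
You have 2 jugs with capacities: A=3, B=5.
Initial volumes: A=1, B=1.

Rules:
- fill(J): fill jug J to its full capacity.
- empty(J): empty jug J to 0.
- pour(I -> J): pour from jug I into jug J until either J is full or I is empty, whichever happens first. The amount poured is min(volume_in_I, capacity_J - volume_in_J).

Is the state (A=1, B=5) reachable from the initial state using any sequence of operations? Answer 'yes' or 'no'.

BFS from (A=1, B=1):
  1. fill(B) -> (A=1 B=5)
Target reached → yes.

Answer: yes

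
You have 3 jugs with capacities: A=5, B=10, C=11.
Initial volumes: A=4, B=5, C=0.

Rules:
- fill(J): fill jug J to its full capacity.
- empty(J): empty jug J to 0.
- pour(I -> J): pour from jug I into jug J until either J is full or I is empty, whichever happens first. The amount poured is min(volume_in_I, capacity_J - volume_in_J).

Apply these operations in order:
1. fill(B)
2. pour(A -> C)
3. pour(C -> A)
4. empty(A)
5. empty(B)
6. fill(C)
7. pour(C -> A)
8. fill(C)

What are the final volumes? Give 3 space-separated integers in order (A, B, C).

Step 1: fill(B) -> (A=4 B=10 C=0)
Step 2: pour(A -> C) -> (A=0 B=10 C=4)
Step 3: pour(C -> A) -> (A=4 B=10 C=0)
Step 4: empty(A) -> (A=0 B=10 C=0)
Step 5: empty(B) -> (A=0 B=0 C=0)
Step 6: fill(C) -> (A=0 B=0 C=11)
Step 7: pour(C -> A) -> (A=5 B=0 C=6)
Step 8: fill(C) -> (A=5 B=0 C=11)

Answer: 5 0 11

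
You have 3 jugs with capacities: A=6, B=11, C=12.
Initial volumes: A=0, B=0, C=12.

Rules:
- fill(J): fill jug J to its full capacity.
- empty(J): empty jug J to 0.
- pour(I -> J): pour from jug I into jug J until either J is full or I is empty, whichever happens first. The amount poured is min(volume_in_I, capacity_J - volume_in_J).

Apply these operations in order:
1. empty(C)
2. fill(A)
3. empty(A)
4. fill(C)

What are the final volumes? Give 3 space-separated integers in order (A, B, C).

Step 1: empty(C) -> (A=0 B=0 C=0)
Step 2: fill(A) -> (A=6 B=0 C=0)
Step 3: empty(A) -> (A=0 B=0 C=0)
Step 4: fill(C) -> (A=0 B=0 C=12)

Answer: 0 0 12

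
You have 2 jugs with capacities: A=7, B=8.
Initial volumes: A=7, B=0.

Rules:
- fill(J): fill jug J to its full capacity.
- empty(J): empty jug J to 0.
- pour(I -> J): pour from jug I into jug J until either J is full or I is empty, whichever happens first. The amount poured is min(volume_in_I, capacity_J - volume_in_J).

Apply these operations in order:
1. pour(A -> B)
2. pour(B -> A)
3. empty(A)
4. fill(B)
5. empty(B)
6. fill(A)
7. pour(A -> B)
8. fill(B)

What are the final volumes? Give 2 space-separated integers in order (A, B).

Step 1: pour(A -> B) -> (A=0 B=7)
Step 2: pour(B -> A) -> (A=7 B=0)
Step 3: empty(A) -> (A=0 B=0)
Step 4: fill(B) -> (A=0 B=8)
Step 5: empty(B) -> (A=0 B=0)
Step 6: fill(A) -> (A=7 B=0)
Step 7: pour(A -> B) -> (A=0 B=7)
Step 8: fill(B) -> (A=0 B=8)

Answer: 0 8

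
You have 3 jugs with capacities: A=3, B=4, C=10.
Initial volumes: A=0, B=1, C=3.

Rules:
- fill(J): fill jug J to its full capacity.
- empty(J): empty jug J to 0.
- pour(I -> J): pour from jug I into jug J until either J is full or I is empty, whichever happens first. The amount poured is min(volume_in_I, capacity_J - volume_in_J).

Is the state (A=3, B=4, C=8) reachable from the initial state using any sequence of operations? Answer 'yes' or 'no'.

Answer: yes

Derivation:
BFS from (A=0, B=1, C=3):
  1. fill(C) -> (A=0 B=1 C=10)
  2. pour(B -> A) -> (A=1 B=0 C=10)
  3. fill(B) -> (A=1 B=4 C=10)
  4. pour(C -> A) -> (A=3 B=4 C=8)
Target reached → yes.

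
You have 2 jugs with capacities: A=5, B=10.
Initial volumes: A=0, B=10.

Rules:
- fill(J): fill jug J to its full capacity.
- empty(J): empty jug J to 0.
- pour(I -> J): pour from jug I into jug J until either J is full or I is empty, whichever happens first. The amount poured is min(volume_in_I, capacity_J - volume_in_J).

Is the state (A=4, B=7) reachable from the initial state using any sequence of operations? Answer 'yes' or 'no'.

Answer: no

Derivation:
BFS explored all 6 reachable states.
Reachable set includes: (0,0), (0,5), (0,10), (5,0), (5,5), (5,10)
Target (A=4, B=7) not in reachable set → no.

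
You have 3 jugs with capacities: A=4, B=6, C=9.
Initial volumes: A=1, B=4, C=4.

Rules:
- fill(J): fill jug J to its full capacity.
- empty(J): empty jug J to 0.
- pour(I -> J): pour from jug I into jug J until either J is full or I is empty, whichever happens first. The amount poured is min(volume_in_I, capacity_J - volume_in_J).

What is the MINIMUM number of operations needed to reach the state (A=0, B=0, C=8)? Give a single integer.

BFS from (A=1, B=4, C=4). One shortest path:
  1. empty(A) -> (A=0 B=4 C=4)
  2. pour(B -> C) -> (A=0 B=0 C=8)
Reached target in 2 moves.

Answer: 2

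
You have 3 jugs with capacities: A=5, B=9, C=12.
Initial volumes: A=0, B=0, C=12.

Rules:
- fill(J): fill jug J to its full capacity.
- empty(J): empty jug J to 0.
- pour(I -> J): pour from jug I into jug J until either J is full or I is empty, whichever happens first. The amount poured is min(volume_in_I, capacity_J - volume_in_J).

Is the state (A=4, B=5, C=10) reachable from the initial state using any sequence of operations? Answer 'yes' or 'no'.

Answer: no

Derivation:
BFS explored all 428 reachable states.
Reachable set includes: (0,0,0), (0,0,1), (0,0,2), (0,0,3), (0,0,4), (0,0,5), (0,0,6), (0,0,7), (0,0,8), (0,0,9), (0,0,10), (0,0,11) ...
Target (A=4, B=5, C=10) not in reachable set → no.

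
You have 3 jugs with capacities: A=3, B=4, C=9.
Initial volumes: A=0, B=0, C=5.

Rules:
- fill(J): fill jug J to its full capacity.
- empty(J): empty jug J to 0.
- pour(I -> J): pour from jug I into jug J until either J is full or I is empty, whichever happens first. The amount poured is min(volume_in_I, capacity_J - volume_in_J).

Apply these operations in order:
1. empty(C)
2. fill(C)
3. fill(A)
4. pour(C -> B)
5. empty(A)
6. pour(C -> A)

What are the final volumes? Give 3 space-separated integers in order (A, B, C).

Step 1: empty(C) -> (A=0 B=0 C=0)
Step 2: fill(C) -> (A=0 B=0 C=9)
Step 3: fill(A) -> (A=3 B=0 C=9)
Step 4: pour(C -> B) -> (A=3 B=4 C=5)
Step 5: empty(A) -> (A=0 B=4 C=5)
Step 6: pour(C -> A) -> (A=3 B=4 C=2)

Answer: 3 4 2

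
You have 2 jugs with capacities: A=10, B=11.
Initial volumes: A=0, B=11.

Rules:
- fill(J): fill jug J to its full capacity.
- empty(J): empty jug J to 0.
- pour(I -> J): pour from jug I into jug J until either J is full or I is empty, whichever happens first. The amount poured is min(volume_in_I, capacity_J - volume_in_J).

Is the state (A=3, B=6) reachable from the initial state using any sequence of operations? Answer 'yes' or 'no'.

Answer: no

Derivation:
BFS explored all 42 reachable states.
Reachable set includes: (0,0), (0,1), (0,2), (0,3), (0,4), (0,5), (0,6), (0,7), (0,8), (0,9), (0,10), (0,11) ...
Target (A=3, B=6) not in reachable set → no.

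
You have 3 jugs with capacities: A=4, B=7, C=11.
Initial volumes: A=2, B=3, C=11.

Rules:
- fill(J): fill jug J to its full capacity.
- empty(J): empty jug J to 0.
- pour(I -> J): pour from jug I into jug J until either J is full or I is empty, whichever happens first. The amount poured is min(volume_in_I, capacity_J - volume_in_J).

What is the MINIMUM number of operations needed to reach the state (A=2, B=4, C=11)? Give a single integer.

Answer: 5

Derivation:
BFS from (A=2, B=3, C=11). One shortest path:
  1. empty(B) -> (A=2 B=0 C=11)
  2. pour(C -> A) -> (A=4 B=0 C=9)
  3. pour(A -> B) -> (A=0 B=4 C=9)
  4. fill(A) -> (A=4 B=4 C=9)
  5. pour(A -> C) -> (A=2 B=4 C=11)
Reached target in 5 moves.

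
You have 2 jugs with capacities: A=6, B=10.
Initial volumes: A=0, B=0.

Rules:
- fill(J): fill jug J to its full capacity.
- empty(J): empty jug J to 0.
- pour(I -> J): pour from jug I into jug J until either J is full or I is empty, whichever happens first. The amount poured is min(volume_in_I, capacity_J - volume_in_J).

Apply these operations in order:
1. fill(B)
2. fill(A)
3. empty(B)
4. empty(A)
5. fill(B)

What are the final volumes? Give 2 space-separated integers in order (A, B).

Step 1: fill(B) -> (A=0 B=10)
Step 2: fill(A) -> (A=6 B=10)
Step 3: empty(B) -> (A=6 B=0)
Step 4: empty(A) -> (A=0 B=0)
Step 5: fill(B) -> (A=0 B=10)

Answer: 0 10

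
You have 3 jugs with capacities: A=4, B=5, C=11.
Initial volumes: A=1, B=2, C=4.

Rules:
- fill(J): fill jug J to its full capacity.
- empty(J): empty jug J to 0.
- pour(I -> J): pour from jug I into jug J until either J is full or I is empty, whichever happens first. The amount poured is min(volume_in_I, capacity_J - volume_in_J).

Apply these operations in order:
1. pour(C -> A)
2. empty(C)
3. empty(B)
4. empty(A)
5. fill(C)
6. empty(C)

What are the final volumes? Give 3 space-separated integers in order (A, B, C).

Answer: 0 0 0

Derivation:
Step 1: pour(C -> A) -> (A=4 B=2 C=1)
Step 2: empty(C) -> (A=4 B=2 C=0)
Step 3: empty(B) -> (A=4 B=0 C=0)
Step 4: empty(A) -> (A=0 B=0 C=0)
Step 5: fill(C) -> (A=0 B=0 C=11)
Step 6: empty(C) -> (A=0 B=0 C=0)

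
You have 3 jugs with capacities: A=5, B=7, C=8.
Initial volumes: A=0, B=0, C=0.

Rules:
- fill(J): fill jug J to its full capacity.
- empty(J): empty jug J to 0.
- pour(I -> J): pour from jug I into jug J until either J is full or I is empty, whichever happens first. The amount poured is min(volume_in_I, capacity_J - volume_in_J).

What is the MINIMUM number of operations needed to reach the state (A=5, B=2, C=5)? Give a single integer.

Answer: 4

Derivation:
BFS from (A=0, B=0, C=0). One shortest path:
  1. fill(A) -> (A=5 B=0 C=0)
  2. fill(B) -> (A=5 B=7 C=0)
  3. pour(A -> C) -> (A=0 B=7 C=5)
  4. pour(B -> A) -> (A=5 B=2 C=5)
Reached target in 4 moves.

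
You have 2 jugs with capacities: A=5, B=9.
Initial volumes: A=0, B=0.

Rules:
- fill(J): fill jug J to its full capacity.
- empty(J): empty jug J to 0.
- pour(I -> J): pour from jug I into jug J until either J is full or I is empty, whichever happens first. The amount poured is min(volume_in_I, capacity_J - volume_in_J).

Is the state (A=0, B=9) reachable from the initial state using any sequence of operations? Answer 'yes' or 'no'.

Answer: yes

Derivation:
BFS from (A=0, B=0):
  1. fill(B) -> (A=0 B=9)
Target reached → yes.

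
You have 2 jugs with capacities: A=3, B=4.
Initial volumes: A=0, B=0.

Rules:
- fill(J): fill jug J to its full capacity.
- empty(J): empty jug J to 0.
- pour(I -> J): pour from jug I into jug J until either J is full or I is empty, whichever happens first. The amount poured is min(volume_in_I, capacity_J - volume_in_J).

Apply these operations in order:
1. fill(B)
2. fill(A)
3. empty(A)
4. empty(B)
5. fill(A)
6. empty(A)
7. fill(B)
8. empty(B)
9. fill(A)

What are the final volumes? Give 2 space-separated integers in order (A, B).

Step 1: fill(B) -> (A=0 B=4)
Step 2: fill(A) -> (A=3 B=4)
Step 3: empty(A) -> (A=0 B=4)
Step 4: empty(B) -> (A=0 B=0)
Step 5: fill(A) -> (A=3 B=0)
Step 6: empty(A) -> (A=0 B=0)
Step 7: fill(B) -> (A=0 B=4)
Step 8: empty(B) -> (A=0 B=0)
Step 9: fill(A) -> (A=3 B=0)

Answer: 3 0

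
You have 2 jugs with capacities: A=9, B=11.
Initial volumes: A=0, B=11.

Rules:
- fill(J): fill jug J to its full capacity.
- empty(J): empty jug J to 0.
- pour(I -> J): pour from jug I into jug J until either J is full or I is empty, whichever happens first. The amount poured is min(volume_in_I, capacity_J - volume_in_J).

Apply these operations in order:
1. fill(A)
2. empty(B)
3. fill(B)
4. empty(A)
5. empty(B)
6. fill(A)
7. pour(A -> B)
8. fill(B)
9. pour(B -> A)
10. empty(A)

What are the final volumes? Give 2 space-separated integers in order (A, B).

Answer: 0 2

Derivation:
Step 1: fill(A) -> (A=9 B=11)
Step 2: empty(B) -> (A=9 B=0)
Step 3: fill(B) -> (A=9 B=11)
Step 4: empty(A) -> (A=0 B=11)
Step 5: empty(B) -> (A=0 B=0)
Step 6: fill(A) -> (A=9 B=0)
Step 7: pour(A -> B) -> (A=0 B=9)
Step 8: fill(B) -> (A=0 B=11)
Step 9: pour(B -> A) -> (A=9 B=2)
Step 10: empty(A) -> (A=0 B=2)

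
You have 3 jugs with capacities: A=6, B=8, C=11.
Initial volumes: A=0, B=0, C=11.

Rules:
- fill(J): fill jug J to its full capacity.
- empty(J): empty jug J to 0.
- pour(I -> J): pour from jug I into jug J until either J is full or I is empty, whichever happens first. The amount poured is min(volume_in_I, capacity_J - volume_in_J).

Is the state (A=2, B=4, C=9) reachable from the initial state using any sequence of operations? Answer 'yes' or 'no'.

Answer: no

Derivation:
BFS explored all 406 reachable states.
Reachable set includes: (0,0,0), (0,0,1), (0,0,2), (0,0,3), (0,0,4), (0,0,5), (0,0,6), (0,0,7), (0,0,8), (0,0,9), (0,0,10), (0,0,11) ...
Target (A=2, B=4, C=9) not in reachable set → no.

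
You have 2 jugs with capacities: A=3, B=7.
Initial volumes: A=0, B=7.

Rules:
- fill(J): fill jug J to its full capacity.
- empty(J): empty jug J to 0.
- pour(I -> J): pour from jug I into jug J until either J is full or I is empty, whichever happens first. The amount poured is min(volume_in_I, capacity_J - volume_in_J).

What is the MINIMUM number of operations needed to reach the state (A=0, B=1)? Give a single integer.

Answer: 4

Derivation:
BFS from (A=0, B=7). One shortest path:
  1. pour(B -> A) -> (A=3 B=4)
  2. empty(A) -> (A=0 B=4)
  3. pour(B -> A) -> (A=3 B=1)
  4. empty(A) -> (A=0 B=1)
Reached target in 4 moves.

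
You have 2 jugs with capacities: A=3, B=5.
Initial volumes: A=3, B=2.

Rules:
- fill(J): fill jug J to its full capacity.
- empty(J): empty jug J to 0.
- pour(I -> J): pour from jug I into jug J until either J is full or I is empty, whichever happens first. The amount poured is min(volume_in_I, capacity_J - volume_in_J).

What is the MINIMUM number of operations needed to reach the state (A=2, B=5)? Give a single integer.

Answer: 3

Derivation:
BFS from (A=3, B=2). One shortest path:
  1. empty(A) -> (A=0 B=2)
  2. pour(B -> A) -> (A=2 B=0)
  3. fill(B) -> (A=2 B=5)
Reached target in 3 moves.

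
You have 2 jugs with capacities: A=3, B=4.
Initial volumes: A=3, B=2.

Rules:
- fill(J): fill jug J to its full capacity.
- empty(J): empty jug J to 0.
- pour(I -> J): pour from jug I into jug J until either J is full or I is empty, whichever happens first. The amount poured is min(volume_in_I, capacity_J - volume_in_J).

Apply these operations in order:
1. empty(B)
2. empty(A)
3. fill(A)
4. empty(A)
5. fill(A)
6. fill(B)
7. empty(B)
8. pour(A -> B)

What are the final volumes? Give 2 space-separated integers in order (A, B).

Answer: 0 3

Derivation:
Step 1: empty(B) -> (A=3 B=0)
Step 2: empty(A) -> (A=0 B=0)
Step 3: fill(A) -> (A=3 B=0)
Step 4: empty(A) -> (A=0 B=0)
Step 5: fill(A) -> (A=3 B=0)
Step 6: fill(B) -> (A=3 B=4)
Step 7: empty(B) -> (A=3 B=0)
Step 8: pour(A -> B) -> (A=0 B=3)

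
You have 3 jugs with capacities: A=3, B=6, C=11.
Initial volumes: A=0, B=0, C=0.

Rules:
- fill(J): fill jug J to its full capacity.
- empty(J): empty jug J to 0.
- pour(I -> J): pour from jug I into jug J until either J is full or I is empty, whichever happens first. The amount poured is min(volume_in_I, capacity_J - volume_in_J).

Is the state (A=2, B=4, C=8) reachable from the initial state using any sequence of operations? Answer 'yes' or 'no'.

BFS explored all 236 reachable states.
Reachable set includes: (0,0,0), (0,0,1), (0,0,2), (0,0,3), (0,0,4), (0,0,5), (0,0,6), (0,0,7), (0,0,8), (0,0,9), (0,0,10), (0,0,11) ...
Target (A=2, B=4, C=8) not in reachable set → no.

Answer: no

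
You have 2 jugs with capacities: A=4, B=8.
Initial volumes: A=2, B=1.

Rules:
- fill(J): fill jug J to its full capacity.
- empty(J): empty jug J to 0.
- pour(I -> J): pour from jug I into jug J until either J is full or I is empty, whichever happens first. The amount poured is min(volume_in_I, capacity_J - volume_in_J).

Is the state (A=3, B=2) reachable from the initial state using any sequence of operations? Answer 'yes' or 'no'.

BFS explored all 25 reachable states.
Reachable set includes: (0,0), (0,1), (0,2), (0,3), (0,4), (0,5), (0,6), (0,7), (0,8), (1,0), (1,8), (2,0) ...
Target (A=3, B=2) not in reachable set → no.

Answer: no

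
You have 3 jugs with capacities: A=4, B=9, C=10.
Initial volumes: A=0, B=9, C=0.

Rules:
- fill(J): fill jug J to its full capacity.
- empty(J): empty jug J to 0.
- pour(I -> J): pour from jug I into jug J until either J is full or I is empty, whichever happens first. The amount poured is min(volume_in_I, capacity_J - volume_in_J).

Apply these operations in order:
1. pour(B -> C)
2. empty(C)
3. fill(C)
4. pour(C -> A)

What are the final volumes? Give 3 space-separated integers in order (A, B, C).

Step 1: pour(B -> C) -> (A=0 B=0 C=9)
Step 2: empty(C) -> (A=0 B=0 C=0)
Step 3: fill(C) -> (A=0 B=0 C=10)
Step 4: pour(C -> A) -> (A=4 B=0 C=6)

Answer: 4 0 6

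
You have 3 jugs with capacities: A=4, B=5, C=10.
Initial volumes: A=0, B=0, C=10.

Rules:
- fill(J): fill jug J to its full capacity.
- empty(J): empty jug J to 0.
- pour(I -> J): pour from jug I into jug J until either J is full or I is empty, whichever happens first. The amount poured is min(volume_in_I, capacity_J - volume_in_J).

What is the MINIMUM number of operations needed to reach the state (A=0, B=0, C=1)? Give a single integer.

BFS from (A=0, B=0, C=10). One shortest path:
  1. pour(C -> A) -> (A=4 B=0 C=6)
  2. empty(A) -> (A=0 B=0 C=6)
  3. pour(C -> B) -> (A=0 B=5 C=1)
  4. empty(B) -> (A=0 B=0 C=1)
Reached target in 4 moves.

Answer: 4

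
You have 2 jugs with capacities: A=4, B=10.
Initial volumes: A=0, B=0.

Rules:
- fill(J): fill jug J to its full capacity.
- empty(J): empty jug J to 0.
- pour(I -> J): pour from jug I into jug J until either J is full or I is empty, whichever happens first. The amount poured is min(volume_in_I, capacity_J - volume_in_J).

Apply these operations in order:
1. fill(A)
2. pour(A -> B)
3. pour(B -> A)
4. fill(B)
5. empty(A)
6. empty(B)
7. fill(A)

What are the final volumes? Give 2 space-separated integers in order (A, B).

Answer: 4 0

Derivation:
Step 1: fill(A) -> (A=4 B=0)
Step 2: pour(A -> B) -> (A=0 B=4)
Step 3: pour(B -> A) -> (A=4 B=0)
Step 4: fill(B) -> (A=4 B=10)
Step 5: empty(A) -> (A=0 B=10)
Step 6: empty(B) -> (A=0 B=0)
Step 7: fill(A) -> (A=4 B=0)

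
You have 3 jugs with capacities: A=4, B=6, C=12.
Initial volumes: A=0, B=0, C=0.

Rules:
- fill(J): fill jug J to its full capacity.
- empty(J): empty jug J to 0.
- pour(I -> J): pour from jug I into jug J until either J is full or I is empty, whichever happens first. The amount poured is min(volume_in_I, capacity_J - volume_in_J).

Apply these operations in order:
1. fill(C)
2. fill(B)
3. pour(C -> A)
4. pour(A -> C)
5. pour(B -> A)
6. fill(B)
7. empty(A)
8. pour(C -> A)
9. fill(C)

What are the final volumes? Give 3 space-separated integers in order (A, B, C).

Answer: 4 6 12

Derivation:
Step 1: fill(C) -> (A=0 B=0 C=12)
Step 2: fill(B) -> (A=0 B=6 C=12)
Step 3: pour(C -> A) -> (A=4 B=6 C=8)
Step 4: pour(A -> C) -> (A=0 B=6 C=12)
Step 5: pour(B -> A) -> (A=4 B=2 C=12)
Step 6: fill(B) -> (A=4 B=6 C=12)
Step 7: empty(A) -> (A=0 B=6 C=12)
Step 8: pour(C -> A) -> (A=4 B=6 C=8)
Step 9: fill(C) -> (A=4 B=6 C=12)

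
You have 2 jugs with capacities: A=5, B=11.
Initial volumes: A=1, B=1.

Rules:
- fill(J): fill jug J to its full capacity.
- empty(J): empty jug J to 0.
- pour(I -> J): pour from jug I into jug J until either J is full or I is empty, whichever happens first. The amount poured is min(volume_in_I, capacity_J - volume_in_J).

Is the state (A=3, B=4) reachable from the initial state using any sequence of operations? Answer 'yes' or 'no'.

Answer: no

Derivation:
BFS explored all 33 reachable states.
Reachable set includes: (0,0), (0,1), (0,2), (0,3), (0,4), (0,5), (0,6), (0,7), (0,8), (0,9), (0,10), (0,11) ...
Target (A=3, B=4) not in reachable set → no.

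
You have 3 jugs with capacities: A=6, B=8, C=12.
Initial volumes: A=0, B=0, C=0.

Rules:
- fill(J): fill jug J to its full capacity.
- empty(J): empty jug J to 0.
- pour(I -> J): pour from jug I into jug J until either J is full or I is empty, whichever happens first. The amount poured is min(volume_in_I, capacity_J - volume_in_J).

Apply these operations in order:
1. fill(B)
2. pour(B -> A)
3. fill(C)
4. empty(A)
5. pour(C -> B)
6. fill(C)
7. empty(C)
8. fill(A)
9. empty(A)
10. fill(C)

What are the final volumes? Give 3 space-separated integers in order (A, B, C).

Answer: 0 8 12

Derivation:
Step 1: fill(B) -> (A=0 B=8 C=0)
Step 2: pour(B -> A) -> (A=6 B=2 C=0)
Step 3: fill(C) -> (A=6 B=2 C=12)
Step 4: empty(A) -> (A=0 B=2 C=12)
Step 5: pour(C -> B) -> (A=0 B=8 C=6)
Step 6: fill(C) -> (A=0 B=8 C=12)
Step 7: empty(C) -> (A=0 B=8 C=0)
Step 8: fill(A) -> (A=6 B=8 C=0)
Step 9: empty(A) -> (A=0 B=8 C=0)
Step 10: fill(C) -> (A=0 B=8 C=12)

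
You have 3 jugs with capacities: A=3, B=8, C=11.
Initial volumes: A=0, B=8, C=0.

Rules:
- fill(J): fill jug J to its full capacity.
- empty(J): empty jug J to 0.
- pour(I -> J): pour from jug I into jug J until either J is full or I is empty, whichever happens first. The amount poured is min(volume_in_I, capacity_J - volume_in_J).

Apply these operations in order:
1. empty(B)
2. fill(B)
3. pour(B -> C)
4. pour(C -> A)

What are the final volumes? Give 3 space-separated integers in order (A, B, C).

Step 1: empty(B) -> (A=0 B=0 C=0)
Step 2: fill(B) -> (A=0 B=8 C=0)
Step 3: pour(B -> C) -> (A=0 B=0 C=8)
Step 4: pour(C -> A) -> (A=3 B=0 C=5)

Answer: 3 0 5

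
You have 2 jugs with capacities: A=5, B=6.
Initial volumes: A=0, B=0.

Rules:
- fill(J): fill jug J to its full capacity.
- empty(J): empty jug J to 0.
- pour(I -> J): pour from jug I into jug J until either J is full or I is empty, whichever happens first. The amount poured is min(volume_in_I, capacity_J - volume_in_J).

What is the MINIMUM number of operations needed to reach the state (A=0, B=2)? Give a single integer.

BFS from (A=0, B=0). One shortest path:
  1. fill(B) -> (A=0 B=6)
  2. pour(B -> A) -> (A=5 B=1)
  3. empty(A) -> (A=0 B=1)
  4. pour(B -> A) -> (A=1 B=0)
  5. fill(B) -> (A=1 B=6)
  6. pour(B -> A) -> (A=5 B=2)
  7. empty(A) -> (A=0 B=2)
Reached target in 7 moves.

Answer: 7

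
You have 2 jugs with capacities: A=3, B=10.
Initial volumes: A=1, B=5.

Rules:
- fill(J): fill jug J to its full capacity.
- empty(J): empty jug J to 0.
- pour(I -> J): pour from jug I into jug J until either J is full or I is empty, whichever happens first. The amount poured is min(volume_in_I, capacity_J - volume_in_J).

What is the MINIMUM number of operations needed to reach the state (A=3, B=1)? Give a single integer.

Answer: 3

Derivation:
BFS from (A=1, B=5). One shortest path:
  1. empty(B) -> (A=1 B=0)
  2. pour(A -> B) -> (A=0 B=1)
  3. fill(A) -> (A=3 B=1)
Reached target in 3 moves.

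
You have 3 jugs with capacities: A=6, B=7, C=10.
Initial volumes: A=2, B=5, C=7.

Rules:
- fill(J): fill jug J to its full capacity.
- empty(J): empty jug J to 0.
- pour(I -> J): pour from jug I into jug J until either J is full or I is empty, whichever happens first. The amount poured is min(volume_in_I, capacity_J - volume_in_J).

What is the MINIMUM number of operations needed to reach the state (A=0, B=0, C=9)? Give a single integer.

Answer: 2

Derivation:
BFS from (A=2, B=5, C=7). One shortest path:
  1. empty(B) -> (A=2 B=0 C=7)
  2. pour(A -> C) -> (A=0 B=0 C=9)
Reached target in 2 moves.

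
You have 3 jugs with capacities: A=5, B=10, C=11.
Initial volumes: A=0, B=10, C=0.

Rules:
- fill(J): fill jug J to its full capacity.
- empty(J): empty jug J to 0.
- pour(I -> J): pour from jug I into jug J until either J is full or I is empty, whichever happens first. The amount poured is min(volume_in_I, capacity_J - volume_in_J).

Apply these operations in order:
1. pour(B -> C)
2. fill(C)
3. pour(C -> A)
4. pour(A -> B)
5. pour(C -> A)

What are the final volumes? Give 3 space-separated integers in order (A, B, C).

Step 1: pour(B -> C) -> (A=0 B=0 C=10)
Step 2: fill(C) -> (A=0 B=0 C=11)
Step 3: pour(C -> A) -> (A=5 B=0 C=6)
Step 4: pour(A -> B) -> (A=0 B=5 C=6)
Step 5: pour(C -> A) -> (A=5 B=5 C=1)

Answer: 5 5 1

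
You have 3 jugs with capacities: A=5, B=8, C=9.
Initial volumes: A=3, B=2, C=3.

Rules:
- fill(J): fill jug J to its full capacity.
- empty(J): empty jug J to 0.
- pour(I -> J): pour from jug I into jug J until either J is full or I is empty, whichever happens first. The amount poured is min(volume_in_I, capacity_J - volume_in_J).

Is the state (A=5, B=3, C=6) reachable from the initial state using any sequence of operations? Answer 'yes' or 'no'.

Answer: yes

Derivation:
BFS from (A=3, B=2, C=3):
  1. fill(B) -> (A=3 B=8 C=3)
  2. pour(A -> C) -> (A=0 B=8 C=6)
  3. pour(B -> A) -> (A=5 B=3 C=6)
Target reached → yes.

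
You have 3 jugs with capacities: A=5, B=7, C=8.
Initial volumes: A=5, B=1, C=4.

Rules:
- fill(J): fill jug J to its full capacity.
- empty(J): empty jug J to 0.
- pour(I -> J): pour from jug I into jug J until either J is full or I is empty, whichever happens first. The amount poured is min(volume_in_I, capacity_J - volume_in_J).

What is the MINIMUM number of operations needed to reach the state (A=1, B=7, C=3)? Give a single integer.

Answer: 5

Derivation:
BFS from (A=5, B=1, C=4). One shortest path:
  1. empty(A) -> (A=0 B=1 C=4)
  2. fill(B) -> (A=0 B=7 C=4)
  3. pour(B -> A) -> (A=5 B=2 C=4)
  4. pour(A -> C) -> (A=1 B=2 C=8)
  5. pour(C -> B) -> (A=1 B=7 C=3)
Reached target in 5 moves.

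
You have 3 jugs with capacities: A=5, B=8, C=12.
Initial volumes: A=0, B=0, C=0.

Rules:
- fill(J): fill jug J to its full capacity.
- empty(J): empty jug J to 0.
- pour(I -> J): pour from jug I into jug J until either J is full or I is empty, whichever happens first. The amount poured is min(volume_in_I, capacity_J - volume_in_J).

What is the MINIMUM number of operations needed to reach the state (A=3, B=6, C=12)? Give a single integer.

BFS from (A=0, B=0, C=0). One shortest path:
  1. fill(A) -> (A=5 B=0 C=0)
  2. fill(B) -> (A=5 B=8 C=0)
  3. pour(A -> C) -> (A=0 B=8 C=5)
  4. pour(B -> A) -> (A=5 B=3 C=5)
  5. pour(A -> C) -> (A=0 B=3 C=10)
  6. pour(B -> A) -> (A=3 B=0 C=10)
  7. fill(B) -> (A=3 B=8 C=10)
  8. pour(B -> C) -> (A=3 B=6 C=12)
Reached target in 8 moves.

Answer: 8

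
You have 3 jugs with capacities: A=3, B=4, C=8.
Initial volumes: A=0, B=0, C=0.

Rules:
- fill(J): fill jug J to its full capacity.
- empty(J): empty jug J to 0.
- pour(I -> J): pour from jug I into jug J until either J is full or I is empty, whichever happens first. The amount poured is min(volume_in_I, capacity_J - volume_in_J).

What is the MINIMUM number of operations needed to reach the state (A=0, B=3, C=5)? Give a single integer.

Answer: 3

Derivation:
BFS from (A=0, B=0, C=0). One shortest path:
  1. fill(C) -> (A=0 B=0 C=8)
  2. pour(C -> A) -> (A=3 B=0 C=5)
  3. pour(A -> B) -> (A=0 B=3 C=5)
Reached target in 3 moves.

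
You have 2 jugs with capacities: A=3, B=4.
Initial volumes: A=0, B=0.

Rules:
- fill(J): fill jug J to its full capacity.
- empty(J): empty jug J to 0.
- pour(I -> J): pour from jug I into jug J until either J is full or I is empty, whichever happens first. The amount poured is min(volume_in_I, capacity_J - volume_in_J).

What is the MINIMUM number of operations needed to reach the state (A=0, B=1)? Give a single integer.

Answer: 3

Derivation:
BFS from (A=0, B=0). One shortest path:
  1. fill(B) -> (A=0 B=4)
  2. pour(B -> A) -> (A=3 B=1)
  3. empty(A) -> (A=0 B=1)
Reached target in 3 moves.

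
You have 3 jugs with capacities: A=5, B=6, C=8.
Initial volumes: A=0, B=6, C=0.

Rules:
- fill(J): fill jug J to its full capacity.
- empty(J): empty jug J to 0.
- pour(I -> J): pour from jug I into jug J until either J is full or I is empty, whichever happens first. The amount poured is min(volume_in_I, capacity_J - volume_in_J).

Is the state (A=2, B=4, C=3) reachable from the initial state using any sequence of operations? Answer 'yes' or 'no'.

Answer: no

Derivation:
BFS explored all 238 reachable states.
Reachable set includes: (0,0,0), (0,0,1), (0,0,2), (0,0,3), (0,0,4), (0,0,5), (0,0,6), (0,0,7), (0,0,8), (0,1,0), (0,1,1), (0,1,2) ...
Target (A=2, B=4, C=3) not in reachable set → no.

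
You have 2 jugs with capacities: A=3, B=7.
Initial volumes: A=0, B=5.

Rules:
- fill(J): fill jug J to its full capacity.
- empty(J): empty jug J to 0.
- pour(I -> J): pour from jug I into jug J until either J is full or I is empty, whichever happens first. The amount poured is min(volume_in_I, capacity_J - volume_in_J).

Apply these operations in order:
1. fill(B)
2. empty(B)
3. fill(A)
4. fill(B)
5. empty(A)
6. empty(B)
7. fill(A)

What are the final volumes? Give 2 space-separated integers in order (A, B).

Step 1: fill(B) -> (A=0 B=7)
Step 2: empty(B) -> (A=0 B=0)
Step 3: fill(A) -> (A=3 B=0)
Step 4: fill(B) -> (A=3 B=7)
Step 5: empty(A) -> (A=0 B=7)
Step 6: empty(B) -> (A=0 B=0)
Step 7: fill(A) -> (A=3 B=0)

Answer: 3 0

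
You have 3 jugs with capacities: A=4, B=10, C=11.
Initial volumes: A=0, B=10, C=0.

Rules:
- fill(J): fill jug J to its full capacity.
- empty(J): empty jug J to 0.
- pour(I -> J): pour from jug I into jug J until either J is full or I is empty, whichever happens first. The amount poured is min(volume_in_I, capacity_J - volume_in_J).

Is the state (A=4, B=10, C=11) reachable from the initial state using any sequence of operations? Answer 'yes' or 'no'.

BFS from (A=0, B=10, C=0):
  1. fill(A) -> (A=4 B=10 C=0)
  2. fill(C) -> (A=4 B=10 C=11)
Target reached → yes.

Answer: yes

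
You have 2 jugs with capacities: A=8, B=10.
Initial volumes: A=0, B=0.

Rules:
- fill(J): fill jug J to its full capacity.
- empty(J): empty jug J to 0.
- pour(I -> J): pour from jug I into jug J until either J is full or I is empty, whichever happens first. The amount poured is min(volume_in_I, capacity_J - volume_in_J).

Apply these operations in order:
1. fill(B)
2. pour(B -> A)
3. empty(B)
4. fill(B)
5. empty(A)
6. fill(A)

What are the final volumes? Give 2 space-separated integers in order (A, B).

Step 1: fill(B) -> (A=0 B=10)
Step 2: pour(B -> A) -> (A=8 B=2)
Step 3: empty(B) -> (A=8 B=0)
Step 4: fill(B) -> (A=8 B=10)
Step 5: empty(A) -> (A=0 B=10)
Step 6: fill(A) -> (A=8 B=10)

Answer: 8 10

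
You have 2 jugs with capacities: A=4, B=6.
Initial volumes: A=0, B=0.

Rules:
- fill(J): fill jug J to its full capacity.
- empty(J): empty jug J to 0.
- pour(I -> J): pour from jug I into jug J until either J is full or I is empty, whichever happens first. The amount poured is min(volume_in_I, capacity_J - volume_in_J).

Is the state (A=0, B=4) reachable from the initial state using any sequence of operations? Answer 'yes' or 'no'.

BFS from (A=0, B=0):
  1. fill(A) -> (A=4 B=0)
  2. pour(A -> B) -> (A=0 B=4)
Target reached → yes.

Answer: yes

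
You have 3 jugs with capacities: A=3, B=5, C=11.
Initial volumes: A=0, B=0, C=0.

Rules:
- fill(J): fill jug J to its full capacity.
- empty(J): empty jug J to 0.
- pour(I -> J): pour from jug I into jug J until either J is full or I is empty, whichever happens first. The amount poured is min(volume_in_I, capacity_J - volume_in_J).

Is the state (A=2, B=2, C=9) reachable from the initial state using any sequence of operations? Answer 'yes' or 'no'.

Answer: no

Derivation:
BFS explored all 208 reachable states.
Reachable set includes: (0,0,0), (0,0,1), (0,0,2), (0,0,3), (0,0,4), (0,0,5), (0,0,6), (0,0,7), (0,0,8), (0,0,9), (0,0,10), (0,0,11) ...
Target (A=2, B=2, C=9) not in reachable set → no.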